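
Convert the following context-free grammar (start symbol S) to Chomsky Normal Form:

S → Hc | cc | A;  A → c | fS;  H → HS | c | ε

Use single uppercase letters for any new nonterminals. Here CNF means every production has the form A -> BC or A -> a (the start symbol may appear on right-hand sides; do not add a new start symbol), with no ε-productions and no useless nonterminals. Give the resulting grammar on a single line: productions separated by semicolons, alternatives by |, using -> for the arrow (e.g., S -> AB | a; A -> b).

Nullable: {H}; after ε-elimination: S -> A | c | Hc | cc; A -> c | fS; H -> S | c | HS.
After unit-elimination: S -> c | Hc | cc | fS; A -> c | fS; H -> c | HS | Hc | cc | fS.
TERM: introduce C -> c, B -> f and substitute in every rule of length ≥2.
Drop unreachable/unproductive: A.

S -> c | BS | CC | HC; B -> f; C -> c; H -> c | BS | CC | HC | HS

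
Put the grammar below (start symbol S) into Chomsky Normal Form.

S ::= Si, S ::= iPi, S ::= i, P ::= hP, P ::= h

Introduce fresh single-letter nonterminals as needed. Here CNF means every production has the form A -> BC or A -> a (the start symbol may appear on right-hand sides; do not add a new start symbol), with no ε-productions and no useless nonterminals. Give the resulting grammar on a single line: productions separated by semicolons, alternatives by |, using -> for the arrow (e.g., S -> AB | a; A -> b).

No ε-productions.
No unit productions to eliminate.
TERM: introduce A -> h, B -> i and substitute in every rule of length ≥2.
BIN: S -> BPB becomes S -> BC, C -> PB.

S -> i | BC | SB; A -> h; B -> i; C -> PB; P -> h | AP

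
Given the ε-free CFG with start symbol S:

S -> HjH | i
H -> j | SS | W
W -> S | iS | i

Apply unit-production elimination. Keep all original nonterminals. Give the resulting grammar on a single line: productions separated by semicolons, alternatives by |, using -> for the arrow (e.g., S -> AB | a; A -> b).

Unit productions: H->W, W->S.
Unit pairs (A ⇒* B via units): (H,S), (H,W), (W,S).
S: inherits non-unit rules of {S} → HjH | i.
H: inherits non-unit rules of {H, S, W} → HjH | SS | i | iS | j.
W: inherits non-unit rules of {S, W} → HjH | i | iS.

S -> i | HjH; H -> i | j | SS | iS | HjH; W -> i | iS | HjH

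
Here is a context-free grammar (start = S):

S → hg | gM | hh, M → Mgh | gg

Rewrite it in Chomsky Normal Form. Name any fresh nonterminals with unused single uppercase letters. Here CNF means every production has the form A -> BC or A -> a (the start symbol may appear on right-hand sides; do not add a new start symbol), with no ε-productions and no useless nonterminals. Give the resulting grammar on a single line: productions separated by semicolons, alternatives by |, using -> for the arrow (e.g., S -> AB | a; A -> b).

No ε-productions.
No unit productions to eliminate.
TERM: introduce A -> g, B -> h and substitute in every rule of length ≥2.
BIN: M -> MAB becomes M -> MC, C -> AB.

S -> AM | BA | BB; A -> g; B -> h; C -> AB; M -> AA | MC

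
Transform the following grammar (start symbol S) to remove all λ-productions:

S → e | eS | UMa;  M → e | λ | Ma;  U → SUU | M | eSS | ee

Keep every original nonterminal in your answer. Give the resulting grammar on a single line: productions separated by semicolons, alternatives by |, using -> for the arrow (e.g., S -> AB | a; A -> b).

S -> a | e | Ma | Ua | eS | UMa; M -> a | e | Ma; U -> M | S | SU | ee | SUU | eSS

Nullable set: {M, U}.
S -> UMa: U, M nullable, giving Ma | UMa | Ua | a.
Drop M -> λ.
M -> Ma: M nullable, giving Ma | a.
U -> M: M nullable, giving M.
U -> SUU: U, U nullable, giving S | SU | SUU.
Unchanged (no nullable symbols): S -> e; S -> eS; M -> e; U -> eSS; U -> ee.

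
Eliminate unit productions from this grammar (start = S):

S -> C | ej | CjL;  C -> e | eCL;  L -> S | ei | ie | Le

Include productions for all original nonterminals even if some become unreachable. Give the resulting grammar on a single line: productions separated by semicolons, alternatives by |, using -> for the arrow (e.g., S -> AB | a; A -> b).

Unit productions: L->S, S->C.
Unit pairs (A ⇒* B via units): (L,C), (L,S), (S,C).
S: inherits non-unit rules of {C, S} → CjL | e | eCL | ej.
C: inherits non-unit rules of {C} → e | eCL.
L: inherits non-unit rules of {C, L, S} → CjL | Le | e | eCL | ei | ej | ie.

S -> e | ej | CjL | eCL; C -> e | eCL; L -> e | Le | ei | ej | ie | CjL | eCL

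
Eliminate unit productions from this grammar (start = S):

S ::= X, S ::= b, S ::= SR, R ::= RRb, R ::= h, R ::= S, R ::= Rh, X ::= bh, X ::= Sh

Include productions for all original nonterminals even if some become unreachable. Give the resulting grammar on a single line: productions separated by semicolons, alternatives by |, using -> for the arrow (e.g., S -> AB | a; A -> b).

Unit productions: R->S, S->X.
Unit pairs (A ⇒* B via units): (R,S), (R,X), (S,X).
S: inherits non-unit rules of {S, X} → SR | Sh | b | bh.
R: inherits non-unit rules of {R, S, X} → RRb | Rh | SR | Sh | b | bh | h.
X: inherits non-unit rules of {X} → Sh | bh.

S -> b | SR | Sh | bh; R -> b | h | Rh | SR | Sh | bh | RRb; X -> Sh | bh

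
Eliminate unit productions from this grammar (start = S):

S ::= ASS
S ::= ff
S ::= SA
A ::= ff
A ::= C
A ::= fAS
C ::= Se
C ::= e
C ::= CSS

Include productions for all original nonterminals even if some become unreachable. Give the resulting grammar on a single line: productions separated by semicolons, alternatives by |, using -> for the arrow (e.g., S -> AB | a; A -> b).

Unit productions: A->C.
Unit pairs (A ⇒* B via units): (A,C).
S: inherits non-unit rules of {S} → ASS | SA | ff.
A: inherits non-unit rules of {A, C} → CSS | Se | e | fAS | ff.
C: inherits non-unit rules of {C} → CSS | Se | e.

S -> SA | ff | ASS; A -> e | Se | ff | CSS | fAS; C -> e | Se | CSS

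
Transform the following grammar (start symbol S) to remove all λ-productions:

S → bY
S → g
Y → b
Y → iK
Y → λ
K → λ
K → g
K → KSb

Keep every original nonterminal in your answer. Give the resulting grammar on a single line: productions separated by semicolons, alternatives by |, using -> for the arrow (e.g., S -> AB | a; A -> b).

Nullable set: {K, Y}.
S -> bY: Y nullable, giving b | bY.
Drop K -> λ.
K -> KSb: K nullable, giving KSb | Sb.
Drop Y -> λ.
Y -> iK: K nullable, giving i | iK.
Unchanged (no nullable symbols): S -> g; K -> g; Y -> b.

S -> b | g | bY; K -> g | Sb | KSb; Y -> b | i | iK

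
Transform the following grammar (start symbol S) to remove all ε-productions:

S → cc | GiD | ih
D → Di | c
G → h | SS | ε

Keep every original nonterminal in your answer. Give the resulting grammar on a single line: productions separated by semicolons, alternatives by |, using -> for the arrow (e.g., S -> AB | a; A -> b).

Nullable set: {G}.
S -> GiD: G nullable, giving GiD | iD.
Drop G -> ε.
Unchanged (no nullable symbols): S -> cc; S -> ih; D -> Di; D -> c; G -> SS; G -> h.

S -> cc | iD | ih | GiD; D -> c | Di; G -> h | SS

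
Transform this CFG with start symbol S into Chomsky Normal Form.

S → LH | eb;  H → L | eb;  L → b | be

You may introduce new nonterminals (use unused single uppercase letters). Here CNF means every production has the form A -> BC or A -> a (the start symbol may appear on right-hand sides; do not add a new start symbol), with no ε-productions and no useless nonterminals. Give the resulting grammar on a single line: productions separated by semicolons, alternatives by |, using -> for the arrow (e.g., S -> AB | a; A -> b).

No ε-productions.
After unit-elimination: S -> LH | eb; H -> b | be | eb; L -> b | be.
TERM: introduce A -> b, B -> e and substitute in every rule of length ≥2.

S -> BA | LH; A -> b; B -> e; H -> b | AB | BA; L -> b | AB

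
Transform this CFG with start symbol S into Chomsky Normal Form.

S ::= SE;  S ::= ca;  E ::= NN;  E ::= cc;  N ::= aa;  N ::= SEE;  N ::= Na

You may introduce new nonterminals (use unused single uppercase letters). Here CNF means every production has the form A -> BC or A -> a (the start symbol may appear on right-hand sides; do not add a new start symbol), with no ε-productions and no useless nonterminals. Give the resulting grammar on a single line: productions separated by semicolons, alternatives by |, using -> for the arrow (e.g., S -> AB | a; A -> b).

S -> AB | SE; A -> c; B -> a; C -> EE; E -> AA | NN; N -> BB | NB | SC

No ε-productions.
No unit productions to eliminate.
TERM: introduce B -> a, A -> c and substitute in every rule of length ≥2.
BIN: N -> SEE becomes N -> SC, C -> EE.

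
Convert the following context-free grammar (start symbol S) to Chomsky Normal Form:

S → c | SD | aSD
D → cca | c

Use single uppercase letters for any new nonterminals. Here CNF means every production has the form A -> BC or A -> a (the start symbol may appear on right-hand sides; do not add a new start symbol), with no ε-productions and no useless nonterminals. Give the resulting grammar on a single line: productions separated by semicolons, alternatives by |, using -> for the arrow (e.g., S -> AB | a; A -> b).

No ε-productions.
No unit productions to eliminate.
TERM: introduce B -> a, A -> c and substitute in every rule of length ≥2.
BIN: D -> AAB becomes D -> AC, C -> AB; S -> BSD becomes S -> BE, E -> SD.

S -> c | BE | SD; A -> c; B -> a; C -> AB; D -> c | AC; E -> SD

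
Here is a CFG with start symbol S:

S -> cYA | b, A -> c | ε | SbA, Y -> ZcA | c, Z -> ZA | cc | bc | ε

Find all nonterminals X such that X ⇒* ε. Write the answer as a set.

Directly nullable (have an ε-rule): {A, Z}.
Not nullable: S, Y — each has a terminal in every rule's right-hand side or depends on a non-nullable symbol.

{A, Z}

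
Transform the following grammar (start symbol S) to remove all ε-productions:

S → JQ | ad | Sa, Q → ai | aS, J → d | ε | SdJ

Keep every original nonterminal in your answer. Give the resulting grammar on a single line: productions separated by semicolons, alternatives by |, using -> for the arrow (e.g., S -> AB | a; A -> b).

Nullable set: {J}.
S -> JQ: J nullable, giving JQ | Q.
Drop J -> ε.
J -> SdJ: J nullable, giving Sd | SdJ.
Unchanged (no nullable symbols): S -> Sa; S -> ad; J -> d; Q -> aS; Q -> ai.

S -> Q | JQ | Sa | ad; J -> d | Sd | SdJ; Q -> aS | ai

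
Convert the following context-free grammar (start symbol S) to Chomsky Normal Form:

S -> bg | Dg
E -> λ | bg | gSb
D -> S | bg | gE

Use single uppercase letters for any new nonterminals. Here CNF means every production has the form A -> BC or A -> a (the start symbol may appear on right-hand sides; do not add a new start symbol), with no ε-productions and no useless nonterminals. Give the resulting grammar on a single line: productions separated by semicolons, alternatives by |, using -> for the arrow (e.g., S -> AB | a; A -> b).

S -> BA | DA; A -> g; B -> b; C -> SB; D -> g | AE | BA | DA; E -> AC | BA

Nullable: {E}; after ε-elimination: S -> Dg | bg; D -> S | g | bg | gE; E -> bg | gSb.
After unit-elimination: S -> Dg | bg; D -> g | Dg | bg | gE; E -> bg | gSb.
TERM: introduce B -> b, A -> g and substitute in every rule of length ≥2.
BIN: E -> ASB becomes E -> AC, C -> SB.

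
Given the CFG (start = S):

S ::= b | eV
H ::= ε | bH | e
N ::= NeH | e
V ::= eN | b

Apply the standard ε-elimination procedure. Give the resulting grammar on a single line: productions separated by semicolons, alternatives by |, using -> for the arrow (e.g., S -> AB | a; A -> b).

Nullable set: {H}.
Drop H -> ε.
H -> bH: H nullable, giving b | bH.
N -> NeH: H nullable, giving Ne | NeH.
Unchanged (no nullable symbols): S -> b; S -> eV; H -> e; N -> e; V -> b; V -> eN.

S -> b | eV; H -> b | e | bH; N -> e | Ne | NeH; V -> b | eN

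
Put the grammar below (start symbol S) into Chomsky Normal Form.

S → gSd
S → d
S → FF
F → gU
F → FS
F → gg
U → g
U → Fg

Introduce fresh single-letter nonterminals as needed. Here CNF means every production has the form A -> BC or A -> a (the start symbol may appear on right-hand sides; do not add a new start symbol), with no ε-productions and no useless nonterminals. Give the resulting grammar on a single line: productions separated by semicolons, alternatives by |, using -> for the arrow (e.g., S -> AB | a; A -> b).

S -> d | AC | FF; A -> g; B -> d; C -> SB; F -> AA | AU | FS; U -> g | FA

No ε-productions.
No unit productions to eliminate.
TERM: introduce B -> d, A -> g and substitute in every rule of length ≥2.
BIN: S -> ASB becomes S -> AC, C -> SB.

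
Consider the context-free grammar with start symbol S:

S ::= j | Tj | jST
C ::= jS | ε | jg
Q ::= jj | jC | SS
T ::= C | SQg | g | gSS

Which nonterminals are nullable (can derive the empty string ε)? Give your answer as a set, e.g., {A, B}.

Directly nullable (have an ε-rule): {C}.
T is nullable via T -> C (every symbol on the right is already known nullable).
Not nullable: Q, S — each has a terminal in every rule's right-hand side or depends on a non-nullable symbol.

{C, T}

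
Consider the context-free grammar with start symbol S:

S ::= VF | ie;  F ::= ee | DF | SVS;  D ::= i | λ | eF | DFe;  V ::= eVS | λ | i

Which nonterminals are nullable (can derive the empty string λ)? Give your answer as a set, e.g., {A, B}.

{D, V}

Directly nullable (have an ε-rule): {D, V}.
Not nullable: F, S — each has a terminal in every rule's right-hand side or depends on a non-nullable symbol.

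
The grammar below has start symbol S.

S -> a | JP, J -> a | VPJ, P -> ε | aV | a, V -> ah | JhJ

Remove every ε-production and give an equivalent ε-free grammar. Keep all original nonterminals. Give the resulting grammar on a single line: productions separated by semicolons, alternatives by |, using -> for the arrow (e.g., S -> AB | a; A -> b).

Nullable set: {P}.
S -> JP: P nullable, giving J | JP.
J -> VPJ: P nullable, giving VJ | VPJ.
Drop P -> ε.
Unchanged (no nullable symbols): S -> a; J -> a; P -> a; P -> aV; V -> JhJ; V -> ah.

S -> J | a | JP; J -> a | VJ | VPJ; P -> a | aV; V -> ah | JhJ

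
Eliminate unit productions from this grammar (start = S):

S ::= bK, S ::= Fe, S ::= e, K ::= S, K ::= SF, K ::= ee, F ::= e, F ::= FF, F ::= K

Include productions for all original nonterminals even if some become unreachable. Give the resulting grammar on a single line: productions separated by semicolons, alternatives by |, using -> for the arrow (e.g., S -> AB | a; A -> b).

S -> e | Fe | bK; F -> e | FF | Fe | SF | bK | ee; K -> e | Fe | SF | bK | ee

Unit productions: F->K, K->S.
Unit pairs (A ⇒* B via units): (F,K), (F,S), (K,S).
S: inherits non-unit rules of {S} → Fe | bK | e.
F: inherits non-unit rules of {F, K, S} → FF | Fe | SF | bK | e | ee.
K: inherits non-unit rules of {K, S} → Fe | SF | bK | e | ee.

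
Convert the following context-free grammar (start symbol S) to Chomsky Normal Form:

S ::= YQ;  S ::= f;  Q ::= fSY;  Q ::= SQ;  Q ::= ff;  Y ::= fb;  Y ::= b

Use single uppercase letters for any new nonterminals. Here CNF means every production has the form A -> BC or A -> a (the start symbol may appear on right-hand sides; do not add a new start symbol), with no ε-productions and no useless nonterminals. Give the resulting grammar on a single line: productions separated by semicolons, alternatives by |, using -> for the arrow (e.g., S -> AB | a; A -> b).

No ε-productions.
No unit productions to eliminate.
TERM: introduce B -> b, A -> f and substitute in every rule of length ≥2.
BIN: Q -> ASY becomes Q -> AC, C -> SY.

S -> f | YQ; A -> f; B -> b; C -> SY; Q -> AA | AC | SQ; Y -> b | AB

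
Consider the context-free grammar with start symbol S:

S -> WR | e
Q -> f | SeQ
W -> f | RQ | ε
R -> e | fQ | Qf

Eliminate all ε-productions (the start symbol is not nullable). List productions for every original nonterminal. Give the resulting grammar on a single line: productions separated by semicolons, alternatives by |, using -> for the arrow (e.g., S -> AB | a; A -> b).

S -> R | e | WR; Q -> f | SeQ; R -> e | Qf | fQ; W -> f | RQ

Nullable set: {W}.
S -> WR: W nullable, giving R | WR.
Drop W -> ε.
Unchanged (no nullable symbols): S -> e; Q -> SeQ; Q -> f; R -> Qf; R -> e; R -> fQ; W -> RQ; W -> f.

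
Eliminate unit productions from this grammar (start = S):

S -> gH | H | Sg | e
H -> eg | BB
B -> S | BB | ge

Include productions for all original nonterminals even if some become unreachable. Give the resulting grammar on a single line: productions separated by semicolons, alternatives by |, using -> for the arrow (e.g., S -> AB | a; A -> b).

Unit productions: B->S, S->H.
Unit pairs (A ⇒* B via units): (B,H), (B,S), (S,H).
S: inherits non-unit rules of {H, S} → BB | Sg | e | eg | gH.
B: inherits non-unit rules of {B, H, S} → BB | Sg | e | eg | gH | ge.
H: inherits non-unit rules of {H} → BB | eg.

S -> e | BB | Sg | eg | gH; B -> e | BB | Sg | eg | gH | ge; H -> BB | eg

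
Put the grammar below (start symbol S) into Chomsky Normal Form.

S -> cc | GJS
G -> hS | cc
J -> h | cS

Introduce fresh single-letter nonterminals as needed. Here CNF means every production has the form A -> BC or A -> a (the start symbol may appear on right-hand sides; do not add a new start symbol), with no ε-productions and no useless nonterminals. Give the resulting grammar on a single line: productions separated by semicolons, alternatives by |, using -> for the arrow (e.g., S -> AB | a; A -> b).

S -> AA | GC; A -> c; B -> h; C -> JS; G -> AA | BS; J -> h | AS

No ε-productions.
No unit productions to eliminate.
TERM: introduce A -> c, B -> h and substitute in every rule of length ≥2.
BIN: S -> GJS becomes S -> GC, C -> JS.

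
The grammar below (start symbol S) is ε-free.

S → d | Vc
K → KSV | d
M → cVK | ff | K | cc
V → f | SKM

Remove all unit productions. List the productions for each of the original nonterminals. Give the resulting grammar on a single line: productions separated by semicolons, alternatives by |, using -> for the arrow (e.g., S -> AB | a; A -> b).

Unit productions: M->K.
Unit pairs (A ⇒* B via units): (M,K).
S: inherits non-unit rules of {S} → Vc | d.
K: inherits non-unit rules of {K} → KSV | d.
M: inherits non-unit rules of {K, M} → KSV | cVK | cc | d | ff.
V: inherits non-unit rules of {V} → SKM | f.

S -> d | Vc; K -> d | KSV; M -> d | cc | ff | KSV | cVK; V -> f | SKM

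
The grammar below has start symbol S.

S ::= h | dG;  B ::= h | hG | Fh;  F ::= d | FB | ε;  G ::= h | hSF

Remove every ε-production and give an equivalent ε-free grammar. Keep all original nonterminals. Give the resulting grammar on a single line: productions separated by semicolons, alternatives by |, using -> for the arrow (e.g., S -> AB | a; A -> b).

Nullable set: {F}.
B -> Fh: F nullable, giving Fh | h.
Drop F -> ε.
F -> FB: F nullable, giving B | FB.
G -> hSF: F nullable, giving hS | hSF.
Unchanged (no nullable symbols): S -> dG; S -> h; B -> h; B -> hG; F -> d; G -> h.

S -> h | dG; B -> h | Fh | hG; F -> B | d | FB; G -> h | hS | hSF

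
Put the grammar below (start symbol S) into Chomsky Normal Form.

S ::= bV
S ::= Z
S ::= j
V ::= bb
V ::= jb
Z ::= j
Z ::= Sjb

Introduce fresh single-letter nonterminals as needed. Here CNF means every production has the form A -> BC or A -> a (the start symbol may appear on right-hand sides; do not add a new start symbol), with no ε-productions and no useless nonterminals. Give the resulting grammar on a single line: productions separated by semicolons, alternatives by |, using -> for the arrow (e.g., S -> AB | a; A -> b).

S -> j | BV | SC; A -> j; B -> b; C -> AB; V -> AB | BB

No ε-productions.
After unit-elimination: S -> j | bV | Sjb; V -> bb | jb; Z -> j | Sjb.
TERM: introduce B -> b, A -> j and substitute in every rule of length ≥2.
BIN: S -> SAB becomes S -> SC, C -> AB; Z -> SAB becomes Z -> SD, D -> AB.
Drop unreachable/unproductive: Z.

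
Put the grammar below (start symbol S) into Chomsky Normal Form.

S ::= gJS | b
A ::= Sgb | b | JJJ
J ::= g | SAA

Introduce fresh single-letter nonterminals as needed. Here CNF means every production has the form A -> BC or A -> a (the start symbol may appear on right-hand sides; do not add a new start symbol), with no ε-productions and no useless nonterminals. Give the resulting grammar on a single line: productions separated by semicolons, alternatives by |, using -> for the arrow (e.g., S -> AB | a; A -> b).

No ε-productions.
No unit productions to eliminate.
TERM: introduce C -> b, B -> g and substitute in every rule of length ≥2.
BIN: A -> JJJ becomes A -> JD, D -> JJ; A -> SBC becomes A -> SE, E -> BC; J -> SAA becomes J -> SF, F -> AA; S -> BJS becomes S -> BG, G -> JS.

S -> b | BG; A -> b | JD | SE; B -> g; C -> b; D -> JJ; E -> BC; F -> AA; G -> JS; J -> g | SF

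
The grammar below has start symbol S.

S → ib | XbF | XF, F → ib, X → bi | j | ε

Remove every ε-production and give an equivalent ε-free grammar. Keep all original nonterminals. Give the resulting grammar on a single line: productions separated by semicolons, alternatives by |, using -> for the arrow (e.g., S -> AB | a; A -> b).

Nullable set: {X}.
S -> XF: X nullable, giving F | XF.
S -> XbF: X nullable, giving XbF | bF.
Drop X -> ε.
Unchanged (no nullable symbols): S -> ib; F -> ib; X -> bi; X -> j.

S -> F | XF | bF | ib | XbF; F -> ib; X -> j | bi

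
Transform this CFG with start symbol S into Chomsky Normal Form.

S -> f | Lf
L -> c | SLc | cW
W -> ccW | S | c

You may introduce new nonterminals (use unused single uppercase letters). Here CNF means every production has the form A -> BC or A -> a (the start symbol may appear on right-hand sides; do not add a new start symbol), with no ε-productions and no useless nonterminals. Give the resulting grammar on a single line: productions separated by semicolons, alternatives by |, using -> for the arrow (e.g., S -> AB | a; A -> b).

No ε-productions.
After unit-elimination: S -> f | Lf; L -> c | cW | SLc; W -> c | f | Lf | ccW.
TERM: introduce A -> c, B -> f and substitute in every rule of length ≥2.
BIN: L -> SLA becomes L -> SC, C -> LA; W -> AAW becomes W -> AD, D -> AW.

S -> f | LB; A -> c; B -> f; C -> LA; D -> AW; L -> c | AW | SC; W -> c | f | AD | LB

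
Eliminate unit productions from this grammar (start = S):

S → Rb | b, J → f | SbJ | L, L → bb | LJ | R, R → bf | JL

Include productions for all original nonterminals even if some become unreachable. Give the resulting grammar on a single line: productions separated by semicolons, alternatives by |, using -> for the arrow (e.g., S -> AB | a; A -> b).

Unit productions: J->L, L->R.
Unit pairs (A ⇒* B via units): (J,L), (J,R), (L,R).
S: inherits non-unit rules of {S} → Rb | b.
J: inherits non-unit rules of {J, L, R} → JL | LJ | SbJ | bb | bf | f.
L: inherits non-unit rules of {L, R} → JL | LJ | bb | bf.
R: inherits non-unit rules of {R} → JL | bf.

S -> b | Rb; J -> f | JL | LJ | bb | bf | SbJ; L -> JL | LJ | bb | bf; R -> JL | bf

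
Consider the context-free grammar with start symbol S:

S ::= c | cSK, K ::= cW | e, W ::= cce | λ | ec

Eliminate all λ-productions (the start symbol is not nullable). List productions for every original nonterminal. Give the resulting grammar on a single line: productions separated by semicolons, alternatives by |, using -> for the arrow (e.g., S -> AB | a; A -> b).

Nullable set: {W}.
K -> cW: W nullable, giving c | cW.
Drop W -> λ.
Unchanged (no nullable symbols): S -> c; S -> cSK; K -> e; W -> cce; W -> ec.

S -> c | cSK; K -> c | e | cW; W -> ec | cce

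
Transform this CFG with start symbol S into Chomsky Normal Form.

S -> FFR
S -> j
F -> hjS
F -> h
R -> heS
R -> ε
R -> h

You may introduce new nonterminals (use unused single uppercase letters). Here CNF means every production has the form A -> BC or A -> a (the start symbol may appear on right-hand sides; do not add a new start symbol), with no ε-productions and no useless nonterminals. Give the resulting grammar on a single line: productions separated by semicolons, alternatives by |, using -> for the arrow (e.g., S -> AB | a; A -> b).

S -> j | FF | FG; A -> h; B -> j; C -> e; D -> BS; E -> CS; F -> h | AD; G -> FR; R -> h | AE

Nullable: {R}; after ε-elimination: S -> j | FF | FFR; F -> h | hjS; R -> h | heS.
No unit productions to eliminate.
TERM: introduce C -> e, A -> h, B -> j and substitute in every rule of length ≥2.
BIN: F -> ABS becomes F -> AD, D -> BS; R -> ACS becomes R -> AE, E -> CS; S -> FFR becomes S -> FG, G -> FR.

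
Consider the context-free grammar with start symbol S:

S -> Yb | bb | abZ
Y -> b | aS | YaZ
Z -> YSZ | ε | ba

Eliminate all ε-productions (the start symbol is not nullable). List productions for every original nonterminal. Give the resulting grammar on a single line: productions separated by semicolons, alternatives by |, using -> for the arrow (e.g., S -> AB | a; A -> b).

S -> Yb | ab | bb | abZ; Y -> b | Ya | aS | YaZ; Z -> YS | ba | YSZ

Nullable set: {Z}.
S -> abZ: Z nullable, giving ab | abZ.
Y -> YaZ: Z nullable, giving Ya | YaZ.
Drop Z -> ε.
Z -> YSZ: Z nullable, giving YS | YSZ.
Unchanged (no nullable symbols): S -> Yb; S -> bb; Y -> aS; Y -> b; Z -> ba.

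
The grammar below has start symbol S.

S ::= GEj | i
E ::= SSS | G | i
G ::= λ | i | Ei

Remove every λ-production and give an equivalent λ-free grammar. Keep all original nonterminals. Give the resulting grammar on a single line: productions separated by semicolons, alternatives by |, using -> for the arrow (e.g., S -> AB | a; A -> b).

Nullable set: {E, G}.
S -> GEj: G, E nullable, giving Ej | GEj | Gj | j.
E -> G: G nullable, giving G.
Drop G -> λ.
G -> Ei: E nullable, giving Ei | i.
Unchanged (no nullable symbols): S -> i; E -> SSS; E -> i; G -> i.

S -> i | j | Ej | Gj | GEj; E -> G | i | SSS; G -> i | Ei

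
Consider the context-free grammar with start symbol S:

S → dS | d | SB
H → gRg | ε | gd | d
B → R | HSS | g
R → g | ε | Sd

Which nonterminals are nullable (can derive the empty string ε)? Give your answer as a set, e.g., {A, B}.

Directly nullable (have an ε-rule): {H, R}.
B is nullable via B -> R (every symbol on the right is already known nullable).
Not nullable: S — each has a terminal in every rule's right-hand side or depends on a non-nullable symbol.

{B, H, R}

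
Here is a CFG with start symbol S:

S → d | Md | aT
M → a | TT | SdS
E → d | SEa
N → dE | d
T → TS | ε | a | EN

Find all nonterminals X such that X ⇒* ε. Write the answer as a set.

Directly nullable (have an ε-rule): {T}.
M is nullable via M -> TT (every symbol on the right is already known nullable).
Not nullable: E, N, S — each has a terminal in every rule's right-hand side or depends on a non-nullable symbol.

{M, T}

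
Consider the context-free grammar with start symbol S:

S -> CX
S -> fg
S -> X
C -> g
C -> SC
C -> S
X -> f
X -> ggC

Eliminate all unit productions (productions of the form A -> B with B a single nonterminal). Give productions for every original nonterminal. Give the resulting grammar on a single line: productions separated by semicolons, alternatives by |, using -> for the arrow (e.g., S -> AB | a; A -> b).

Unit productions: C->S, S->X.
Unit pairs (A ⇒* B via units): (C,S), (C,X), (S,X).
S: inherits non-unit rules of {S, X} → CX | f | fg | ggC.
C: inherits non-unit rules of {C, S, X} → CX | SC | f | fg | g | ggC.
X: inherits non-unit rules of {X} → f | ggC.

S -> f | CX | fg | ggC; C -> f | g | CX | SC | fg | ggC; X -> f | ggC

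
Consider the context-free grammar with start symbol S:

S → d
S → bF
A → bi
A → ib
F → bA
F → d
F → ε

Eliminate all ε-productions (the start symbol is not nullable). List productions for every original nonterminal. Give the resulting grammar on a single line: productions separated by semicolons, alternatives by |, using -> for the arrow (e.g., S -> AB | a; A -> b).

S -> b | d | bF; A -> bi | ib; F -> d | bA

Nullable set: {F}.
S -> bF: F nullable, giving b | bF.
Drop F -> ε.
Unchanged (no nullable symbols): S -> d; A -> bi; A -> ib; F -> bA; F -> d.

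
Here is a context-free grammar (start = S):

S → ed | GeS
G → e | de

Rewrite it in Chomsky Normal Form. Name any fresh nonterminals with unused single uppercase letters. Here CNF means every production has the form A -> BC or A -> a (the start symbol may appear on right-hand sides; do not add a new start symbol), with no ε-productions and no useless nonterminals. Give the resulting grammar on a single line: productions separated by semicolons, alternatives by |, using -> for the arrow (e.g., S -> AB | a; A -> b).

No ε-productions.
No unit productions to eliminate.
TERM: introduce A -> d, B -> e and substitute in every rule of length ≥2.
BIN: S -> GBS becomes S -> GC, C -> BS.

S -> BA | GC; A -> d; B -> e; C -> BS; G -> e | AB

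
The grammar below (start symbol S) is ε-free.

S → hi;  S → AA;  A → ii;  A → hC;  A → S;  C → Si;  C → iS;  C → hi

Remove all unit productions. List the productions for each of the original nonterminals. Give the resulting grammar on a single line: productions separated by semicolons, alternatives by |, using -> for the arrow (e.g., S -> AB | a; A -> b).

S -> AA | hi; A -> AA | hC | hi | ii; C -> Si | hi | iS

Unit productions: A->S.
Unit pairs (A ⇒* B via units): (A,S).
S: inherits non-unit rules of {S} → AA | hi.
A: inherits non-unit rules of {A, S} → AA | hC | hi | ii.
C: inherits non-unit rules of {C} → Si | hi | iS.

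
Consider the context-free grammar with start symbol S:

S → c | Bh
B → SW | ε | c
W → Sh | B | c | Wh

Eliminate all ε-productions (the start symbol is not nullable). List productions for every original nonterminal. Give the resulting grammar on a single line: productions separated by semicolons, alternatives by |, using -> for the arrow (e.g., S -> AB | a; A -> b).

S -> c | h | Bh; B -> S | c | SW; W -> B | c | h | Sh | Wh

Nullable set: {B, W}.
S -> Bh: B nullable, giving Bh | h.
Drop B -> ε.
B -> SW: W nullable, giving S | SW.
W -> B: B nullable, giving B.
W -> Wh: W nullable, giving Wh | h.
Unchanged (no nullable symbols): S -> c; B -> c; W -> Sh; W -> c.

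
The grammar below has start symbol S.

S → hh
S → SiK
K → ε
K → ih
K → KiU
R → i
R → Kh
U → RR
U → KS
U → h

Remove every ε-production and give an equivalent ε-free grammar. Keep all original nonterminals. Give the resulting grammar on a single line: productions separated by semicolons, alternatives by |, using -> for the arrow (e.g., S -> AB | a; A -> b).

Nullable set: {K}.
S -> SiK: K nullable, giving Si | SiK.
Drop K -> ε.
K -> KiU: K nullable, giving KiU | iU.
R -> Kh: K nullable, giving Kh | h.
U -> KS: K nullable, giving KS | S.
Unchanged (no nullable symbols): S -> hh; K -> ih; R -> i; U -> RR; U -> h.

S -> Si | hh | SiK; K -> iU | ih | KiU; R -> h | i | Kh; U -> S | h | KS | RR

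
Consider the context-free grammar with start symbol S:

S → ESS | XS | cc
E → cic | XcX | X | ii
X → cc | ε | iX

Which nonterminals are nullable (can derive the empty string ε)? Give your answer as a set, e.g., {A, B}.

{E, X}

Directly nullable (have an ε-rule): {X}.
E is nullable via E -> X (every symbol on the right is already known nullable).
Not nullable: S — each has a terminal in every rule's right-hand side or depends on a non-nullable symbol.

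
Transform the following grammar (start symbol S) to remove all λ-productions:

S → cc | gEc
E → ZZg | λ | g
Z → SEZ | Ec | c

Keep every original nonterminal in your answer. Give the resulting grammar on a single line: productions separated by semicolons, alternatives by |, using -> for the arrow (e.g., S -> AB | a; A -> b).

S -> cc | gc | gEc; E -> g | ZZg; Z -> c | Ec | SZ | SEZ

Nullable set: {E}.
S -> gEc: E nullable, giving gEc | gc.
Drop E -> λ.
Z -> Ec: E nullable, giving Ec | c.
Z -> SEZ: E nullable, giving SEZ | SZ.
Unchanged (no nullable symbols): S -> cc; E -> ZZg; E -> g; Z -> c.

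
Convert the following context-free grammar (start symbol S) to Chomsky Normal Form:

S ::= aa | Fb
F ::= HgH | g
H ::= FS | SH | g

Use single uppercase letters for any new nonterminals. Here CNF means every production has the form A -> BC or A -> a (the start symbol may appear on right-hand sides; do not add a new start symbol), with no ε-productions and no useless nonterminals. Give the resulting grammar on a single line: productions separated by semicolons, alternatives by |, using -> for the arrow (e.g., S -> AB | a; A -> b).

No ε-productions.
No unit productions to eliminate.
TERM: introduce C -> a, B -> b, A -> g and substitute in every rule of length ≥2.
BIN: F -> HAH becomes F -> HD, D -> AH.

S -> CC | FB; A -> g; B -> b; C -> a; D -> AH; F -> g | HD; H -> g | FS | SH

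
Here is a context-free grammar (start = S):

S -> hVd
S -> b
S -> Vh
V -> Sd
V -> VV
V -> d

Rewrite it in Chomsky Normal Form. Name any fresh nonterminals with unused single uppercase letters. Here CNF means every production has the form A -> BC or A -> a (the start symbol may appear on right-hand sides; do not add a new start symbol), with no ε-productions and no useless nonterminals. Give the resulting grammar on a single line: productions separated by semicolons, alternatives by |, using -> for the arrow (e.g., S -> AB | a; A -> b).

No ε-productions.
No unit productions to eliminate.
TERM: introduce B -> d, A -> h and substitute in every rule of length ≥2.
BIN: S -> AVB becomes S -> AC, C -> VB.

S -> b | AC | VA; A -> h; B -> d; C -> VB; V -> d | SB | VV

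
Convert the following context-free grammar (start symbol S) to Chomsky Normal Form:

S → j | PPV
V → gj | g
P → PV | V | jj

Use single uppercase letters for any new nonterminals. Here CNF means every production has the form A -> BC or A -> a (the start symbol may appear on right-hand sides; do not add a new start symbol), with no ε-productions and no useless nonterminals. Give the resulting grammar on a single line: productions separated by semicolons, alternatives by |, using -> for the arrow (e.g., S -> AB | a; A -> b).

S -> j | PC; A -> g; B -> j; C -> PV; P -> g | AB | BB | PV; V -> g | AB

No ε-productions.
After unit-elimination: S -> j | PPV; P -> g | PV | gj | jj; V -> g | gj.
TERM: introduce A -> g, B -> j and substitute in every rule of length ≥2.
BIN: S -> PPV becomes S -> PC, C -> PV.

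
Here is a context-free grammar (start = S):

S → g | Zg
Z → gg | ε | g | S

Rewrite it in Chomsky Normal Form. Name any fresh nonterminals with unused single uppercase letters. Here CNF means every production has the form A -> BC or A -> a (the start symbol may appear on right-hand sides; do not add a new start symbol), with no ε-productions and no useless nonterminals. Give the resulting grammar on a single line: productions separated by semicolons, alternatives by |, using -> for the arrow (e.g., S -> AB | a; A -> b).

Nullable: {Z}; after ε-elimination: S -> g | Zg; Z -> S | g | gg.
After unit-elimination: S -> g | Zg; Z -> g | Zg | gg.
TERM: introduce A -> g and substitute in every rule of length ≥2.

S -> g | ZA; A -> g; Z -> g | AA | ZA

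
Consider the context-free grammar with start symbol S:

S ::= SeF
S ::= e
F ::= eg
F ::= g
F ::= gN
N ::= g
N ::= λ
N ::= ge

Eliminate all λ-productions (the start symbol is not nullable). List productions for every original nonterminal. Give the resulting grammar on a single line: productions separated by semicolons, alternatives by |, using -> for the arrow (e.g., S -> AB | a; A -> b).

Nullable set: {N}.
F -> gN: N nullable, giving g | gN.
Drop N -> λ.
Unchanged (no nullable symbols): S -> SeF; S -> e; F -> eg; F -> g; N -> g; N -> ge.

S -> e | SeF; F -> g | eg | gN; N -> g | ge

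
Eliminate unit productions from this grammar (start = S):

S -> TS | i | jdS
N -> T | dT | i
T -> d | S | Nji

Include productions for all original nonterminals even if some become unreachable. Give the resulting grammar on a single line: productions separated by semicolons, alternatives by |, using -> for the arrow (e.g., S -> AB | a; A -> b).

Unit productions: N->T, T->S.
Unit pairs (A ⇒* B via units): (N,S), (N,T), (T,S).
S: inherits non-unit rules of {S} → TS | i | jdS.
N: inherits non-unit rules of {N, S, T} → Nji | TS | d | dT | i | jdS.
T: inherits non-unit rules of {S, T} → Nji | TS | d | i | jdS.

S -> i | TS | jdS; N -> d | i | TS | dT | Nji | jdS; T -> d | i | TS | Nji | jdS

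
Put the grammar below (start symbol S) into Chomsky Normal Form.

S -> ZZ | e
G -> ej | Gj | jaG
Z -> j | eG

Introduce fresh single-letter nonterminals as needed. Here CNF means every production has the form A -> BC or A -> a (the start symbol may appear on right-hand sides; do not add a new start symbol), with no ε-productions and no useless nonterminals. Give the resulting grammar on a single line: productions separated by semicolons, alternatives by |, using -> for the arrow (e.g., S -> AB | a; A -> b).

No ε-productions.
No unit productions to eliminate.
TERM: introduce C -> a, B -> e, A -> j and substitute in every rule of length ≥2.
BIN: G -> ACG becomes G -> AD, D -> CG.

S -> e | ZZ; A -> j; B -> e; C -> a; D -> CG; G -> AD | BA | GA; Z -> j | BG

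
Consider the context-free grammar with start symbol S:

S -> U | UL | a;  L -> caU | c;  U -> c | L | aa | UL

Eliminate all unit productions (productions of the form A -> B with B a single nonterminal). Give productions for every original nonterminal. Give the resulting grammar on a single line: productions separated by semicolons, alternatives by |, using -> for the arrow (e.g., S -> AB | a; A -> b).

S -> a | c | UL | aa | caU; L -> c | caU; U -> c | UL | aa | caU

Unit productions: S->U, U->L.
Unit pairs (A ⇒* B via units): (S,L), (S,U), (U,L).
S: inherits non-unit rules of {L, S, U} → UL | a | aa | c | caU.
L: inherits non-unit rules of {L} → c | caU.
U: inherits non-unit rules of {L, U} → UL | aa | c | caU.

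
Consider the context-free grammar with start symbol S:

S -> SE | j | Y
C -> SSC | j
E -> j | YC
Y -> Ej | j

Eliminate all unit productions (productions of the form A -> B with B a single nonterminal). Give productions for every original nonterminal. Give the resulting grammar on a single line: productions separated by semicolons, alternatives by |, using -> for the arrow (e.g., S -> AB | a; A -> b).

Unit productions: S->Y.
Unit pairs (A ⇒* B via units): (S,Y).
S: inherits non-unit rules of {S, Y} → Ej | SE | j.
C: inherits non-unit rules of {C} → SSC | j.
E: inherits non-unit rules of {E} → YC | j.
Y: inherits non-unit rules of {Y} → Ej | j.

S -> j | Ej | SE; C -> j | SSC; E -> j | YC; Y -> j | Ej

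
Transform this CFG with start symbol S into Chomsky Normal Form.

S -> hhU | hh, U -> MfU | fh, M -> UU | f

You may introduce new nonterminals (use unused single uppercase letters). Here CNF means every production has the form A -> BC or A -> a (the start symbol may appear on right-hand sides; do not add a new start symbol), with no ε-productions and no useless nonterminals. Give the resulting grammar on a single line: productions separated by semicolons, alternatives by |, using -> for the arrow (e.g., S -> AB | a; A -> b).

S -> AA | AC; A -> h; B -> f; C -> AU; D -> BU; M -> f | UU; U -> BA | MD

No ε-productions.
No unit productions to eliminate.
TERM: introduce B -> f, A -> h and substitute in every rule of length ≥2.
BIN: S -> AAU becomes S -> AC, C -> AU; U -> MBU becomes U -> MD, D -> BU.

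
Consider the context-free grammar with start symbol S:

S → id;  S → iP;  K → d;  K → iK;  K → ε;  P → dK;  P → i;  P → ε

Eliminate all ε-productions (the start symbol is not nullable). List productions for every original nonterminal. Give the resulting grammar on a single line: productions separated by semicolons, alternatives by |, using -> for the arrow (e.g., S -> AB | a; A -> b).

S -> i | iP | id; K -> d | i | iK; P -> d | i | dK

Nullable set: {K, P}.
S -> iP: P nullable, giving i | iP.
Drop K -> ε.
K -> iK: K nullable, giving i | iK.
Drop P -> ε.
P -> dK: K nullable, giving d | dK.
Unchanged (no nullable symbols): S -> id; K -> d; P -> i.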